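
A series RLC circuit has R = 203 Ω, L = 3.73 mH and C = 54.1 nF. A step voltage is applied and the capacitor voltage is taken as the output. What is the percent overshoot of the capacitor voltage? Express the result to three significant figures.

%OS ≈ 26.8%

For a series RLC circuit (capacitor voltage as output), ω_n = 1/√(LC) = 1/√(3.73 mH · 54.1 nF) = 70400 rad/s.
ζ = (R/2)·√(C/L) = (203/2)·√(54.1 nF/3.73 mH) = 0.387.
Overshoot: exp(−π·0.387/√(1−0.387²)) = 0.268, i.e. 26.8%.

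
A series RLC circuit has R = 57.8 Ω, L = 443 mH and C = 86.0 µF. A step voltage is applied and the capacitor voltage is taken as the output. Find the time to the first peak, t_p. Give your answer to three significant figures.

For a series RLC circuit (capacitor voltage as output), ω_n = 1/√(LC) = 1/√(443 mH · 86.0 µF) = 162 rad/s.
ζ = (R/2)·√(C/L) = (57.8/2)·√(86.0 µF/443 mH) = 0.403.
The damped frequency ω_d = ω_n√(1−ζ²) = 148 rad/s. t_p = π/ω_d = 0.0212 s.

t_p ≈ 0.0212 s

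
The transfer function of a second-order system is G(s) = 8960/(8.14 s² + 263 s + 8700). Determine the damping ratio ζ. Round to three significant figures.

Dividing through by 8.14: denominator becomes s² + 32.31 s + 1069.
So ω_n = √1069 = 32.7 rad/s and ζ = 32.31/(2·32.7) = 0.494.

ζ ≈ 0.494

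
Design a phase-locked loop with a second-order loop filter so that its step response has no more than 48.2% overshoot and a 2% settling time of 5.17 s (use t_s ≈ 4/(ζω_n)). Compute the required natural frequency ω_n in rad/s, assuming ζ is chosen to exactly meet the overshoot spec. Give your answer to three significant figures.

ω_n ≈ 3.42 rad/s

From %OS = 100·exp(−πζ/√(1−ζ²)), invert to get ζ = −ln(OS)/√(π² + ln²(OS)) with OS = 0.482.
−ln 0.482 = 0.7298, so ζ = 0.7298/√(π² + 0.5326) = 0.226.
Then ω_n = 4/(ζ t_s) = 4/(0.226 × 5.17) = 3.42 rad/s.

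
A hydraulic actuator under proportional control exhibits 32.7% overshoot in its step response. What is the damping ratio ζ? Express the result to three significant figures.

Inverting the overshoot relation: ζ = |ln 0.327|/√(π² + ln²0.327) = 0.335.

ζ ≈ 0.335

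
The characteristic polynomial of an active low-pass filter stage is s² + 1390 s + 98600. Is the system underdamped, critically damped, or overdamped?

overdamped

a² − 4b = 1500000 > 0 (two distinct real roots); the system is overdamped.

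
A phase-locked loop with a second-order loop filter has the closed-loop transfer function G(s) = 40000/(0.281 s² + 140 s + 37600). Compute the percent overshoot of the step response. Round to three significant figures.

Dividing through by 0.281: denominator becomes s² + 498.2 s + 133800.
So ω_n = √133800 = 366 rad/s and ζ = 498.2/(2·366) = 0.681.
%OS = 100 e^{−πζ/√(1−ζ²)} with ζ = 0.681 gives 5.38%.

%OS ≈ 5.38%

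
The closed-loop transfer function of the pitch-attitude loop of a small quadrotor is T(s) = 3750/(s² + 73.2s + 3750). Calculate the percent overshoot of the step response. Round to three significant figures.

%OS ≈ 9.61%

ω_n = √3750 = 61.2 rad/s; ζ = 73.2/(2·61.2) = 0.598.
Overshoot: exp(−π·0.598/√(1−0.598²)) = 0.0961, i.e. 9.61%.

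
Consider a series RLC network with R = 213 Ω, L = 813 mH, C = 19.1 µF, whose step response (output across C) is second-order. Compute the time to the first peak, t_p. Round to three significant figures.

For a series RLC circuit (capacitor voltage as output), ω_n = 1/√(LC) = 1/√(813 mH · 19.1 µF) = 254 rad/s.
ζ = (R/2)·√(C/L) = (213/2)·√(19.1 µF/813 mH) = 0.516.
The damped frequency ω_d = ω_n√(1−ζ²) = 217 rad/s. t_p = π/ω_d = 0.0145 s.

t_p ≈ 0.0145 s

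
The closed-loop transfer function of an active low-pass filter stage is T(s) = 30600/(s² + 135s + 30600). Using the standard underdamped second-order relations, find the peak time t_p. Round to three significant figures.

ω_n = √30600 = 175 rad/s; ζ = 135/(2·175) = 0.386.
ω_d = ω_n√(1−ζ²) = 161 rad/s. Then t_p = π/ω_d = 0.0195 s.

t_p ≈ 0.0195 s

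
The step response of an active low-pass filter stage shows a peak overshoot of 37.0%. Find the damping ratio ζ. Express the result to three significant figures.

ζ ≈ 0.302

Inverting the overshoot relation: ζ = |ln 0.370|/√(π² + ln²0.370) = 0.302.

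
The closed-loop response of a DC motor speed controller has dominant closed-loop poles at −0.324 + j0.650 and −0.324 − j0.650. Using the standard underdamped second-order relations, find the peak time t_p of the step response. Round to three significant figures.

t_p = π/ω_d with ω_d = 0.650 (the imaginary part), so t_p = 4.83 s.

t_p ≈ 4.83 s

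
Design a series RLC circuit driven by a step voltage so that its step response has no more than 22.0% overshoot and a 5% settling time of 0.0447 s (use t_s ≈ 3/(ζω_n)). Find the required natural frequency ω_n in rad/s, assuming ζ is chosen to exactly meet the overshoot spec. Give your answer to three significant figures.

ω_n ≈ 155 rad/s

ζ = −ln(OS)/√(π² + (ln OS)²). With OS = 0.220, ln OS = −1.514 and ζ = 1.514/3.487 = 0.434.
Then ω_n = 3/(ζ t_s) = 3/(0.434 × 0.0447) = 155 rad/s.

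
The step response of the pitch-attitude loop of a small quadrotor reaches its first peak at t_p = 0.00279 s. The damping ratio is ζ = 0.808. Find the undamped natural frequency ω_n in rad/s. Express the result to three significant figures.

ω_n ≈ 1910 rad/s

Peak time t_p = π/ω_d, so ω_d = π/t_p = π/0.00279 = 1130 rad/s.
ω_n = ω_d/√(1−ζ²) = 1130/√0.347 = 1910 rad/s.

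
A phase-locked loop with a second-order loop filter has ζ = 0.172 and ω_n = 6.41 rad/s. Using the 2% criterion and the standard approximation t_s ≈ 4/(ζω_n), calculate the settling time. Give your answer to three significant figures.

t_s ≈ 3.63 s

t_s ≈ 4/(ζω_n) = 4/(0.172 × 6.41) = 3.63 s.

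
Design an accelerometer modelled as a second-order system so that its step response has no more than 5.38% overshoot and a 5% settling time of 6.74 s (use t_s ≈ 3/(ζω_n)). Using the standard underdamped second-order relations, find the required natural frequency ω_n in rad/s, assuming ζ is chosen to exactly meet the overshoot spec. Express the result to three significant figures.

ω_n ≈ 0.653 rad/s

Inverting the overshoot relation: ζ = |ln 0.0538|/√(π² + ln²0.0538) = 0.681.
Then ω_n = 3/(ζ t_s) = 3/(0.681 × 6.74) = 0.653 rad/s.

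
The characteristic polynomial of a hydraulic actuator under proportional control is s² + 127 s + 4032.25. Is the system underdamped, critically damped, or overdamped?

critically damped

a² − 4b = 127² − 4·4032.25 = 0 (repeated real root); the system is critically damped.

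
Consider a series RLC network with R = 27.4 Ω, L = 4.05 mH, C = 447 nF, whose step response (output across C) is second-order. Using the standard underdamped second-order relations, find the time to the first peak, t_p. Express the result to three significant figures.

For a series RLC circuit (capacitor voltage as output), ω_n = 1/√(LC) = 1/√(4.05 mH · 447 nF) = 23500 rad/s.
ζ = (R/2)·√(C/L) = (27.4/2)·√(447 nF/4.05 mH) = 0.144.
The damped frequency ω_d = ω_n√(1−ζ²) = 23300 rad/s. t_p = π/ω_d = 0.000135 s.

t_p ≈ 0.000135 s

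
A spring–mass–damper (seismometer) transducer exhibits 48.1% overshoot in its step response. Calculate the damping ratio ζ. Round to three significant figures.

Inverting the overshoot relation: ζ = |ln 0.481|/√(π² + ln²0.481) = 0.227.

ζ ≈ 0.227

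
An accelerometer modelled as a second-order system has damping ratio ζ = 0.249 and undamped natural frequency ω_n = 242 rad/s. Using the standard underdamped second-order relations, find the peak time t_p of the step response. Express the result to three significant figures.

The damped frequency is ω_d = ω_n√(1−ζ²) = 242·√(1−0.0620) = 234 rad/s.
Peak time t_p = π/ω_d = π/234 = 0.0134 s.

t_p ≈ 0.0134 s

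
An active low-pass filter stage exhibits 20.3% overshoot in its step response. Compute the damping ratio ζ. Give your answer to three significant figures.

From %OS = 100·exp(−πζ/√(1−ζ²)), invert to get ζ = −ln(OS)/√(π² + ln²(OS)) with OS = 0.203.
−ln 0.203 = 1.595, so ζ = 1.595/√(π² + 2.543) = 0.453.

ζ ≈ 0.453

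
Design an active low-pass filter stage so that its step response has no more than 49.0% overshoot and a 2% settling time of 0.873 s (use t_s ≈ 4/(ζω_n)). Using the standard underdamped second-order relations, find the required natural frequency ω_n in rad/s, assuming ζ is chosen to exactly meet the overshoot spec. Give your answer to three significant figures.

Inverting the overshoot relation: ζ = |ln 0.490|/√(π² + ln²0.490) = 0.221.
Then ω_n = 4/(ζ t_s) = 4/(0.221 × 0.873) = 20.7 rad/s.

ω_n ≈ 20.7 rad/s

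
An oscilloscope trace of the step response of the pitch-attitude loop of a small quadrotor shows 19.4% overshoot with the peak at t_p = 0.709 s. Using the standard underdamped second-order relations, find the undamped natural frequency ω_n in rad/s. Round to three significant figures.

ω_n ≈ 5.00 rad/s

The overshoot fixes ζ = −ln(OS)/√(π²+ln²(OS)) = 0.463.
From t_p = π/ω_d, ω_d = π/0.709 = 4.43 rad/s, so ω_n = ω_d/√(1−ζ²) = 5.00 rad/s.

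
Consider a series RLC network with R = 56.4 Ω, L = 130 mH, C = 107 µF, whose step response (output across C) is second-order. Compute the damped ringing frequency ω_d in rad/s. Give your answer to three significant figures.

ω_d ≈ 158 rad/s

For a series RLC circuit (capacitor voltage as output), ω_n = 1/√(LC) = 1/√(130 mH · 107 µF) = 268 rad/s.
ζ = (R/2)·√(C/L) = (56.4/2)·√(107 µF/130 mH) = 0.809.
ω_d = ω_n√(1−ζ²) = 158 rad/s.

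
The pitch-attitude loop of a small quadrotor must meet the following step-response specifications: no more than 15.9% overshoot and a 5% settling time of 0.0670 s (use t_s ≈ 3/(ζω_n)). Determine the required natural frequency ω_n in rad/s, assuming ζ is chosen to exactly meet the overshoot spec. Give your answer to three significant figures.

ω_n ≈ 88.6 rad/s

ζ = −ln(OS)/√(π² + (ln OS)²). With OS = 0.159, ln OS = −1.839 and ζ = 1.839/3.640 = 0.505.
From t_s ≈ 3/(ζω_n): ω_n = 3/(ζ·t_s) = 3/(0.505·0.0670) = 88.6 rad/s.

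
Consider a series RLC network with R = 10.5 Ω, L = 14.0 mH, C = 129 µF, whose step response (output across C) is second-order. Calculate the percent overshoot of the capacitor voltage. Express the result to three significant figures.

For a series RLC circuit (capacitor voltage as output), ω_n = 1/√(LC) = 1/√(14.0 mH · 129 µF) = 744 rad/s.
ζ = (R/2)·√(C/L) = (10.5/2)·√(129 µF/14.0 mH) = 0.504.
Overshoot: exp(−π·0.504/√(1−0.504²)) = 0.160, i.e. 16.0%.

%OS ≈ 16.0%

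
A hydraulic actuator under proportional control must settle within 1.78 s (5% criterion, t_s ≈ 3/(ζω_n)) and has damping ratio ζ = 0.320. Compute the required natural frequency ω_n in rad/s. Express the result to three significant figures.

ω_n ≈ 5.27 rad/s

Rearranging t_s ≈ 3/(ζω_n) gives ω_n = 3/(ζ·t_s) = 3/(0.320 × 1.78) = 5.27 rad/s.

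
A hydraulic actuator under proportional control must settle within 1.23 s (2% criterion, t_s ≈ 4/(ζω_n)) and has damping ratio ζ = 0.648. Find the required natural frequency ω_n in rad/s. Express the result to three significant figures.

ω_n ≈ 5.02 rad/s

Rearranging t_s ≈ 4/(ζω_n) gives ω_n = 4/(ζ·t_s) = 4/(0.648 × 1.23) = 5.02 rad/s.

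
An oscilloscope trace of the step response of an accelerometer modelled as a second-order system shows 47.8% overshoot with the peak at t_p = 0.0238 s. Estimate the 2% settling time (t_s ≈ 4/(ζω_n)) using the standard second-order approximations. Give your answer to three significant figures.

The overshoot fixes ζ = −ln(OS)/√(π²+ln²(OS)) = 0.229.
t_p = π/ω_d ⇒ ω_d = 132 rad/s; then ω_n = ω_d/√(1−ζ²) = 136 rad/s.
t_s ≈ 4/(ζω_n) = 4/(0.229·136) = 0.129 s.

t_s ≈ 0.129 s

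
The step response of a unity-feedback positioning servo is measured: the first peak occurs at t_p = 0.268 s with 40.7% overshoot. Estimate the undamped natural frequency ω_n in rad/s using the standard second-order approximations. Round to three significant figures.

ω_n ≈ 12.2 rad/s

The overshoot fixes ζ = −ln(OS)/√(π²+ln²(OS)) = 0.275.
From t_p = π/ω_d, ω_d = π/0.268 = 11.7 rad/s, so ω_n = ω_d/√(1−ζ²) = 12.2 rad/s.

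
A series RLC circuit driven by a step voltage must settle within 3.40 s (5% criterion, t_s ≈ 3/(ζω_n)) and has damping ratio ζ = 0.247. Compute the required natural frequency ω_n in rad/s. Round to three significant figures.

Rearranging t_s ≈ 3/(ζω_n) gives ω_n = 3/(ζ·t_s) = 3/(0.247 × 3.40) = 3.57 rad/s.

ω_n ≈ 3.57 rad/s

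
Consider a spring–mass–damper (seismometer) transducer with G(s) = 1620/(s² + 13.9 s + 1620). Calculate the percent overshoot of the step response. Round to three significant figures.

%OS ≈ 57.7%

Matching coefficients with s² + 2ζω_n s + ω_n² gives ω_n² = 1620 ⇒ ω_n = 40.2 rad/s, and ζ = 13.9/(2ω_n) = 0.173.
%OS = 100 e^{−πζ/√(1−ζ²)} with ζ = 0.173 gives 57.7%.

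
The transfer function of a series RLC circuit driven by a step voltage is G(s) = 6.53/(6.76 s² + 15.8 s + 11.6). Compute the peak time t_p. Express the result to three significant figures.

Dividing through by 6.76: denominator becomes s² + 2.337 s + 1.716.
So ω_n = √1.716 = 1.31 rad/s and ζ = 2.337/(2·1.31) = 0.892.
ω_d = 1.31·√(1 − 0.892²) = 0.592 rad/s. t_p = π/ω_d = 5.31 s.

t_p ≈ 5.31 s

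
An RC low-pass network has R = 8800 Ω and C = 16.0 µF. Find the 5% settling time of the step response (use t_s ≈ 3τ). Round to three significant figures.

τ = RC = 8800 × 16.0 µF = 0.141 s.
t_s ≈ 3τ = 0.422 s.

t_s ≈ 0.422 s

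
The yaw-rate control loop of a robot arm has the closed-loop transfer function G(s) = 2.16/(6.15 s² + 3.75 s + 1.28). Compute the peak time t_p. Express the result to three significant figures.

Dividing through by 6.15: denominator becomes s² + 0.6098 s + 0.2081.
So ω_n = √0.2081 = 0.456 rad/s and ζ = 0.6098/(2·0.456) = 0.668.
The damped frequency ω_d = ω_n√(1−ζ²) = 0.339 rad/s. t_p = π/ω_d = 9.26 s.

t_p ≈ 9.26 s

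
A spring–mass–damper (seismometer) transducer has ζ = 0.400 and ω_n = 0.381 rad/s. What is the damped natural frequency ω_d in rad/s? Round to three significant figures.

ω_d ≈ 0.349 rad/s

ω_d = ω_n√(1−ζ²) = 0.381·√0.840 = 0.349 rad/s.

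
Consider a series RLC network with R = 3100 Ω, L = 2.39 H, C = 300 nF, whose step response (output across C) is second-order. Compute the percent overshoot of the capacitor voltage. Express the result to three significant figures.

For a series RLC circuit (capacitor voltage as output), ω_n = 1/√(LC) = 1/√(2.39 H · 300 nF) = 1180 rad/s.
ζ = (R/2)·√(C/L) = (3100/2)·√(300 nF/2.39 H) = 0.549.
%OS = 100·exp(−πζ/√(1−ζ²)) = 12.7%.

%OS ≈ 12.7%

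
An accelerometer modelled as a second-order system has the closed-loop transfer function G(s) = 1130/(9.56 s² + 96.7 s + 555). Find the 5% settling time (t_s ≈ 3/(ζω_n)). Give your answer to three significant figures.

Dividing through by 9.56: denominator becomes s² + 10.12 s + 58.05.
So ω_n = √58.05 = 7.62 rad/s and ζ = 10.12/(2·7.62) = 0.664.
t_s ≈ 3/(ζω_n) = 0.593 s.

t_s ≈ 0.593 s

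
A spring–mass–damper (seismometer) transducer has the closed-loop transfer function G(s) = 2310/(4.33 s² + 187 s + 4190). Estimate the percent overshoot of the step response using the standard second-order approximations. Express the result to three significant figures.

%OS ≈ 4.83%

Dividing through by 4.33: denominator becomes s² + 43.19 s + 967.7.
So ω_n = √967.7 = 31.1 rad/s and ζ = 43.19/(2·31.1) = 0.694.
Overshoot: exp(−π·0.694/√(1−0.694²)) = 0.0483, i.e. 4.83%.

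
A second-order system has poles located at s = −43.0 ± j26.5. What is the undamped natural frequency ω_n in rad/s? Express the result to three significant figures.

ω_n ≈ 50.5 rad/s

With σ = 43.0, ω_d = 26.5: ω_n = √(σ²+ω_d²) = 50.5 rad/s, ζ = σ/ω_n = 0.851.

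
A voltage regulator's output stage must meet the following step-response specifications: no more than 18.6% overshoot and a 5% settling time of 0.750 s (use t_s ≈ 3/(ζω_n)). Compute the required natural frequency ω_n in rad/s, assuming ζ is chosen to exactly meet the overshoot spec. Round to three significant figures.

ζ = −ln(OS)/√(π² + (ln OS)²). With OS = 0.186, ln OS = −1.682 and ζ = 1.682/3.564 = 0.472.
Then ω_n = 3/(ζ t_s) = 3/(0.472 × 0.750) = 8.47 rad/s.

ω_n ≈ 8.47 rad/s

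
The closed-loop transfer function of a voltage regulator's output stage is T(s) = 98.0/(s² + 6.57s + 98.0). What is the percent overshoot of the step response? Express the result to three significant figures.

%OS ≈ 33.1%

Matching coefficients with s² + 2ζω_n s + ω_n² gives ω_n² = 98.0 ⇒ ω_n = 9.90 rad/s, and ζ = 6.57/(2ω_n) = 0.332.
%OS = 100·exp(−πζ/√(1−ζ²)) = 33.1%.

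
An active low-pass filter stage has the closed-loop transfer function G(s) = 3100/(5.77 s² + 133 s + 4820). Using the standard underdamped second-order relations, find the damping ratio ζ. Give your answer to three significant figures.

ζ ≈ 0.399

Dividing through by 5.77: denominator becomes s² + 23.05 s + 835.4.
So ω_n = √835.4 = 28.9 rad/s and ζ = 23.05/(2·28.9) = 0.399.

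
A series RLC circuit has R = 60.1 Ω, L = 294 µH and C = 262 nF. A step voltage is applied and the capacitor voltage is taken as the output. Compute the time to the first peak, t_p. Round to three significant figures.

t_p ≈ 0.0000624 s

For a series RLC circuit (capacitor voltage as output), ω_n = 1/√(LC) = 1/√(294 µH · 262 nF) = 114000 rad/s.
ζ = (R/2)·√(C/L) = (60.1/2)·√(262 nF/294 µH) = 0.897.
The damped frequency ω_d = ω_n√(1−ζ²) = 50400 rad/s. t_p = π/ω_d = 0.0000624 s.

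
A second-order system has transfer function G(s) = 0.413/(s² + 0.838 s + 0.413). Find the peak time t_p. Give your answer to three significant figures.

Comparing the denominator to s² + 2ζω_n s + ω_n²: ω_n = √0.413 = 0.643 rad/s, and 2ζω_n = 0.838 so ζ = 0.838/(2·0.643) = 0.652.
ω_d = 0.643·√(1 − 0.652²) = 0.487 rad/s. Then t_p = π/ω_d = 6.45 s.

t_p ≈ 6.45 s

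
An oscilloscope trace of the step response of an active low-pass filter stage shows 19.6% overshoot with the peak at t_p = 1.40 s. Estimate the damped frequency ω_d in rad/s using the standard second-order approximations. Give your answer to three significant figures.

ω_d ≈ 2.24 rad/s

t_p = π/ω_d, so ω_d = π/1.40 = 2.24 rad/s.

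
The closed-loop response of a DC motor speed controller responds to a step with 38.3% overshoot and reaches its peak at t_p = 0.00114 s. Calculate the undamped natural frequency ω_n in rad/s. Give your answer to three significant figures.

From the overshoot, ζ = −ln(OS)/√(π²+ln²(OS)) = 0.292.
From t_p = π/ω_d, ω_d = π/0.00114 = 2760 rad/s, so ω_n = ω_d/√(1−ζ²) = 2880 rad/s.

ω_n ≈ 2880 rad/s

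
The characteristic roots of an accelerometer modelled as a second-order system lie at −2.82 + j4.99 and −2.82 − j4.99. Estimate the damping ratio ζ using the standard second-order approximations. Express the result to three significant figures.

ζ ≈ 0.492

|pole| = ω_n = √(2.82² + 4.99²) = 5.73 rad/s; ζ = cos θ = σ/ω_n = 0.492.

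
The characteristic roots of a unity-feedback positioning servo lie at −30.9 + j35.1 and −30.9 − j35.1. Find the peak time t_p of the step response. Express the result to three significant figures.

t_p ≈ 0.0895 s

t_p = π/ω_d with ω_d = 35.1 (the imaginary part), so t_p = 0.0895 s.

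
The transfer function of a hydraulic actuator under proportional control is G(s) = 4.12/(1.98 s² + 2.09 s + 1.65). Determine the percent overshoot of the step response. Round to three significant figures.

%OS ≈ 10.8%

Dividing through by 1.98: denominator becomes s² + 1.056 s + 0.8333.
So ω_n = √0.8333 = 0.913 rad/s and ζ = 1.056/(2·0.913) = 0.578.
%OS = 100 e^{−πζ/√(1−ζ²)} with ζ = 0.578 gives 10.8%.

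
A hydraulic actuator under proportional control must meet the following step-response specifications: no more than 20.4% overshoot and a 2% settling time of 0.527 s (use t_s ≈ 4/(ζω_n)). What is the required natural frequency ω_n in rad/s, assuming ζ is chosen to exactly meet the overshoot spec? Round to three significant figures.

ζ = −ln(OS)/√(π² + (ln OS)²). With OS = 0.204, ln OS = −1.590 and ζ = 1.590/3.521 = 0.451.
Then ω_n = 4/(ζ t_s) = 4/(0.451 × 0.527) = 16.8 rad/s.

ω_n ≈ 16.8 rad/s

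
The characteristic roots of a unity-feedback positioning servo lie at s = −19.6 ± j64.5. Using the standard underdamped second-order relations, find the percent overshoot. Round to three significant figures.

The poles are at −σ ± jω_d with σ = 19.6 and ω_d = 64.5, so ω_n = √(σ²+ω_d²) = 67.4 rad/s and ζ = σ/ω_n = 0.291.
%OS = 100·exp(−πζ/√(1−ζ²)) = 38.5%.

%OS ≈ 38.5%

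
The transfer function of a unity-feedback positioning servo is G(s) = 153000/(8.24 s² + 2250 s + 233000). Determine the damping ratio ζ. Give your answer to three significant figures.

Dividing through by 8.24: denominator becomes s² + 273.1 s + 28280.
So ω_n = √28280 = 168 rad/s and ζ = 273.1/(2·168) = 0.812.

ζ ≈ 0.812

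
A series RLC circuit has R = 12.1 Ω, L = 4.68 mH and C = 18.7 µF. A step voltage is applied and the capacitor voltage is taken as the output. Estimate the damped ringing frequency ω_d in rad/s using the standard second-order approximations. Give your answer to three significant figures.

ω_d ≈ 3120 rad/s

For a series RLC circuit (capacitor voltage as output), ω_n = 1/√(LC) = 1/√(4.68 mH · 18.7 µF) = 3380 rad/s.
ζ = (R/2)·√(C/L) = (12.1/2)·√(18.7 µF/4.68 mH) = 0.382.
ω_d = ω_n√(1−ζ²) = 3120 rad/s.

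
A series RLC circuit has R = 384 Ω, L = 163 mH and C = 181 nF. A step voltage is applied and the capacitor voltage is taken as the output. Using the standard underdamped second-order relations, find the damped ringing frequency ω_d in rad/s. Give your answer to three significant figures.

For a series RLC circuit (capacitor voltage as output), ω_n = 1/√(LC) = 1/√(163 mH · 181 nF) = 5820 rad/s.
ζ = (R/2)·√(C/L) = (384/2)·√(181 nF/163 mH) = 0.202.
ω_d = ω_n√(1−ζ²) = 5700 rad/s.

ω_d ≈ 5700 rad/s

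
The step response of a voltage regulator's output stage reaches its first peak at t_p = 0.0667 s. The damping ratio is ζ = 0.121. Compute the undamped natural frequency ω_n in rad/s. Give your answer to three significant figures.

ω_n ≈ 47.4 rad/s

Peak time t_p = π/ω_d, so ω_d = π/t_p = π/0.0667 = 47.1 rad/s.
ω_n = ω_d/√(1−ζ²) = 47.1/√0.985 = 47.4 rad/s.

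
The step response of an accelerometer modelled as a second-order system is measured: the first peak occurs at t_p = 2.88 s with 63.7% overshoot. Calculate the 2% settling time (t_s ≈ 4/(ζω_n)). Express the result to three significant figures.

ζ from %OS: ζ = |ln 0.637|/√(π²+ln²0.637) = 0.142.
From t_p = π/ω_d, ω_d = π/2.88 = 1.09 rad/s, so ω_n = ω_d/√(1−ζ²) = 1.10 rad/s.
t_s ≈ 4/(ζω_n) = 4/(0.142·1.10) = 25.5 s.

t_s ≈ 25.5 s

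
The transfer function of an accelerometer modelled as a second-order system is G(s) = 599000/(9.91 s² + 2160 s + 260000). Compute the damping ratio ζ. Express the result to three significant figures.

ζ ≈ 0.673

Dividing through by 9.91: denominator becomes s² + 218.0 s + 26240.
So ω_n = √26240 = 162 rad/s and ζ = 218.0/(2·162) = 0.673.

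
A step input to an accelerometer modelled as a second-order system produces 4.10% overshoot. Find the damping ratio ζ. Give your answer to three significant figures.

From %OS = 100·exp(−πζ/√(1−ζ²)), invert to get ζ = −ln(OS)/√(π² + ln²(OS)) with OS = 0.0410.
−ln 0.0410 = 3.194, so ζ = 3.194/√(π² + 10.20) = 0.713.

ζ ≈ 0.713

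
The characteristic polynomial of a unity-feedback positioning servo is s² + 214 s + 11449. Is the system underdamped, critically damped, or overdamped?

critically damped

a² − 4b = 214² − 4·11449 = 0 (repeated real root); the system is critically damped.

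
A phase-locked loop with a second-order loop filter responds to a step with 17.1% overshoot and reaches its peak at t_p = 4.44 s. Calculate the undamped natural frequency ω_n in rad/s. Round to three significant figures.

The overshoot fixes ζ = −ln(OS)/√(π²+ln²(OS)) = 0.490.
From t_p = π/ω_d, ω_d = π/4.44 = 0.708 rad/s, so ω_n = ω_d/√(1−ζ²) = 0.812 rad/s.

ω_n ≈ 0.812 rad/s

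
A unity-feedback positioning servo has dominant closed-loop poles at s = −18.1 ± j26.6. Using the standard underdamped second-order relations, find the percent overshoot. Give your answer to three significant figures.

The poles are at −σ ± jω_d with σ = 18.1 and ω_d = 26.6, so ω_n = √(σ²+ω_d²) = 32.2 rad/s and ζ = σ/ω_n = 0.563.
Overshoot: exp(−π·0.563/√(1−0.563²)) = 0.118, i.e. 11.8%.

%OS ≈ 11.8%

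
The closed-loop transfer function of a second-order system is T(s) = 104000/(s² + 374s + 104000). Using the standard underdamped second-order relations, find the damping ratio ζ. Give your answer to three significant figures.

ζ ≈ 0.580

ω_n = √104000 = 322 rad/s; ζ = 374/(2·322) = 0.580.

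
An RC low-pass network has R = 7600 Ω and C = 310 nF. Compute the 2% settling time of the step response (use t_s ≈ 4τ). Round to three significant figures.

τ = RC = 7600 × 310 nF = 0.00236 s.
t_s ≈ 4τ = 0.00942 s.

t_s ≈ 0.00942 s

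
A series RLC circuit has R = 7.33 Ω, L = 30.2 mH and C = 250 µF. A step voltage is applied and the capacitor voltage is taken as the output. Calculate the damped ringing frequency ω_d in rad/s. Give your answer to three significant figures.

ω_d ≈ 343 rad/s

For a series RLC circuit (capacitor voltage as output), ω_n = 1/√(LC) = 1/√(30.2 mH · 250 µF) = 364 rad/s.
ζ = (R/2)·√(C/L) = (7.33/2)·√(250 µF/30.2 mH) = 0.333.
The damped frequency ω_d = ω_n√(1−ζ²) = 343 rad/s.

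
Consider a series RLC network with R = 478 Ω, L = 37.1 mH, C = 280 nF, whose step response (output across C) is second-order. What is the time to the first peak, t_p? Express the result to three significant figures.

For a series RLC circuit (capacitor voltage as output), ω_n = 1/√(LC) = 1/√(37.1 mH · 280 nF) = 9810 rad/s.
ζ = (R/2)·√(C/L) = (478/2)·√(280 nF/37.1 mH) = 0.657.
The damped frequency ω_d = ω_n√(1−ζ²) = 7400 rad/s. t_p = π/ω_d = 0.000425 s.

t_p ≈ 0.000425 s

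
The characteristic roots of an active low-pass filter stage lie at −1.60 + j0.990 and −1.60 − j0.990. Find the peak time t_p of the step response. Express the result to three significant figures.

t_p ≈ 3.17 s

t_p = π/ω_d with ω_d = 0.990 (the imaginary part), so t_p = 3.17 s.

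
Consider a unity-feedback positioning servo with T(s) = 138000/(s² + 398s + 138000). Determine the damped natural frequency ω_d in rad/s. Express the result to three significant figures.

ω_d ≈ 314 rad/s

ω_n = √138000 = 371 rad/s; ζ = 398/(2·371) = 0.536.
ω_d = ω_n√(1−ζ²) = 314 rad/s.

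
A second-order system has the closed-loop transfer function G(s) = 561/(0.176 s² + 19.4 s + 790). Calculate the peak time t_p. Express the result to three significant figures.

t_p ≈ 0.0825 s

Dividing through by 0.176: denominator becomes s² + 110.2 s + 4489.
So ω_n = √4489 = 67.0 rad/s and ζ = 110.2/(2·67.0) = 0.823.
The damped frequency ω_d = ω_n√(1−ζ²) = 38.1 rad/s. t_p = π/ω_d = 0.0825 s.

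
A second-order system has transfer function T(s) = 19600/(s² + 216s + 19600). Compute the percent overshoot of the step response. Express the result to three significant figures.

ω_n = √19600 = 140 rad/s; ζ = 216/(2·140) = 0.771.
Overshoot: exp(−π·0.771/√(1−0.771²)) = 0.0222, i.e. 2.22%.

%OS ≈ 2.22%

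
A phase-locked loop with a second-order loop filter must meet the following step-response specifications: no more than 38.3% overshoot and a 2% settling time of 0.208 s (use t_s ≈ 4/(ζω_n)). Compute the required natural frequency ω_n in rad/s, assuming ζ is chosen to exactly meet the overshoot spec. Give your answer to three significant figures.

ζ = −ln(OS)/√(π² + (ln OS)²). With OS = 0.383, ln OS = −0.9597 and ζ = 0.9597/3.285 = 0.292.
From t_s ≈ 4/(ζω_n): ω_n = 4/(ζ·t_s) = 4/(0.292·0.208) = 65.8 rad/s.

ω_n ≈ 65.8 rad/s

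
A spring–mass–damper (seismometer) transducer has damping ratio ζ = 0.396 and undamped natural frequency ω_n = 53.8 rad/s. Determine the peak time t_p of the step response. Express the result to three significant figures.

The damped frequency is ω_d = ω_n√(1−ζ²) = 53.8·√(1−0.157) = 49.4 rad/s.
Peak time t_p = π/ω_d = π/49.4 = 0.0636 s.

t_p ≈ 0.0636 s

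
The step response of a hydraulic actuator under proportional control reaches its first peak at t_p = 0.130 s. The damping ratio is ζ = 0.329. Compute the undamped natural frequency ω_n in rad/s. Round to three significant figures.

ω_n ≈ 25.6 rad/s

Peak time t_p = π/ω_d, so ω_d = π/t_p = π/0.130 = 24.2 rad/s.
ω_n = ω_d/√(1−ζ²) = 24.2/√0.892 = 25.6 rad/s.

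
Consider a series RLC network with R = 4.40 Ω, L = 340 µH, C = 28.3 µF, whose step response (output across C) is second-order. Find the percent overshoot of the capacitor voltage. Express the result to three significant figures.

%OS ≈ 7.57%

For a series RLC circuit (capacitor voltage as output), ω_n = 1/√(LC) = 1/√(340 µH · 28.3 µF) = 10200 rad/s.
ζ = (R/2)·√(C/L) = (4.40/2)·√(28.3 µF/340 µH) = 0.635.
%OS = 100 e^{−πζ/√(1−ζ²)} with ζ = 0.635 gives 7.57%.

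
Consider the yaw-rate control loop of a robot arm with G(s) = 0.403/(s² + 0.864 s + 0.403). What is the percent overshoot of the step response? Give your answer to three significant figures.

%OS ≈ 5.41%

Comparing the denominator to s² + 2ζω_n s + ω_n²: ω_n = √0.403 = 0.635 rad/s, and 2ζω_n = 0.864 so ζ = 0.864/(2·0.635) = 0.681.
%OS = 100·exp(−πζ/√(1−ζ²)) = 5.41%.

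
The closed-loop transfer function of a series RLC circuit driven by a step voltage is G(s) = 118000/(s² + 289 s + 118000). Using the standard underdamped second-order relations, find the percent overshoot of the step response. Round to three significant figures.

Comparing the denominator to s² + 2ζω_n s + ω_n²: ω_n = √118000 = 344 rad/s, and 2ζω_n = 289 so ζ = 289/(2·344) = 0.421.
Overshoot: exp(−π·0.421/√(1−0.421²)) = 0.233, i.e. 23.3%.

%OS ≈ 23.3%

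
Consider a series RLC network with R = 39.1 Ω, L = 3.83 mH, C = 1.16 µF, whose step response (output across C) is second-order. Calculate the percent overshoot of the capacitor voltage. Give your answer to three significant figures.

For a series RLC circuit (capacitor voltage as output), ω_n = 1/√(LC) = 1/√(3.83 mH · 1.16 µF) = 15000 rad/s.
ζ = (R/2)·√(C/L) = (39.1/2)·√(1.16 µF/3.83 mH) = 0.340.
%OS = 100 e^{−πζ/√(1−ζ²)} with ζ = 0.340 gives 32.1%.

%OS ≈ 32.1%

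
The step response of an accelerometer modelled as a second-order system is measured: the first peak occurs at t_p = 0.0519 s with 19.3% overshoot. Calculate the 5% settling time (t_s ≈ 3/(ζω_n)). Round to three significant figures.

t_s ≈ 0.0946 s

From the overshoot, ζ = −ln(OS)/√(π²+ln²(OS)) = 0.464.
From t_p = π/ω_d, ω_d = π/0.0519 = 60.5 rad/s, so ω_n = ω_d/√(1−ζ²) = 68.3 rad/s.
t_s ≈ 3/(ζω_n) = 3/(0.464·68.3) = 0.0946 s.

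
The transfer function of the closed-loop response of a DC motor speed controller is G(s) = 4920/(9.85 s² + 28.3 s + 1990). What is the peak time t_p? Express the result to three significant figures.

Dividing through by 9.85: denominator becomes s² + 2.873 s + 202.0.
So ω_n = √202.0 = 14.2 rad/s and ζ = 2.873/(2·14.2) = 0.101.
The damped frequency ω_d = ω_n√(1−ζ²) = 14.1 rad/s. t_p = π/ω_d = 0.222 s.

t_p ≈ 0.222 s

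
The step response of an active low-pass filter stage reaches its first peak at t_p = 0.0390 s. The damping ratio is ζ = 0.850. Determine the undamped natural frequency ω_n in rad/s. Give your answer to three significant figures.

Peak time t_p = π/ω_d, so ω_d = π/t_p = π/0.0390 = 80.6 rad/s.
ω_n = ω_d/√(1−ζ²) = 80.6/√0.278 = 153 rad/s.

ω_n ≈ 153 rad/s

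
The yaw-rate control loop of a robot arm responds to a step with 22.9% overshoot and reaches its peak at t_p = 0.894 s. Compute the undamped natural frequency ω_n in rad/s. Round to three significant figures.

From the overshoot, ζ = −ln(OS)/√(π²+ln²(OS)) = 0.425.
t_p = π/ω_d ⇒ ω_d = 3.51 rad/s; then ω_n = ω_d/√(1−ζ²) = 3.88 rad/s.

ω_n ≈ 3.88 rad/s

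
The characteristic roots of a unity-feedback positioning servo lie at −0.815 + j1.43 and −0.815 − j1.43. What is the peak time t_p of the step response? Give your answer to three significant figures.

t_p = π/ω_d with ω_d = 1.43 (the imaginary part), so t_p = 2.20 s.

t_p ≈ 2.20 s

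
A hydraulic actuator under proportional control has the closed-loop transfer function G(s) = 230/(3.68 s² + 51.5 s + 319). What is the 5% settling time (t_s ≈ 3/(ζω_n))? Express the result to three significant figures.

Dividing through by 3.68: denominator becomes s² + 13.99 s + 86.68.
So ω_n = √86.68 = 9.31 rad/s and ζ = 13.99/(2·9.31) = 0.752.
t_s ≈ 3/(ζω_n) = 0.429 s.

t_s ≈ 0.429 s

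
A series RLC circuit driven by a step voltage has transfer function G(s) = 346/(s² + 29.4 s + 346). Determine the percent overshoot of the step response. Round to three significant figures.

%OS ≈ 1.74%

Matching coefficients with s² + 2ζω_n s + ω_n² gives ω_n² = 346 ⇒ ω_n = 18.6 rad/s, and ζ = 29.4/(2ω_n) = 0.790.
Overshoot: exp(−π·0.790/√(1−0.790²)) = 0.0174, i.e. 1.74%.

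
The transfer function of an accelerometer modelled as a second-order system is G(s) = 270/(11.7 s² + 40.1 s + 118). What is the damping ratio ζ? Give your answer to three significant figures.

ζ ≈ 0.540

Dividing through by 11.7: denominator becomes s² + 3.427 s + 10.09.
So ω_n = √10.09 = 3.18 rad/s and ζ = 3.427/(2·3.18) = 0.540.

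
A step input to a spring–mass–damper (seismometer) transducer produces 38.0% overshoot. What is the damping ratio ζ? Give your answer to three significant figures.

From %OS = 100·exp(−πζ/√(1−ζ²)), invert to get ζ = −ln(OS)/√(π² + ln²(OS)) with OS = 0.380.
−ln 0.380 = 0.9676, so ζ = 0.9676/√(π² + 0.9362) = 0.294.

ζ ≈ 0.294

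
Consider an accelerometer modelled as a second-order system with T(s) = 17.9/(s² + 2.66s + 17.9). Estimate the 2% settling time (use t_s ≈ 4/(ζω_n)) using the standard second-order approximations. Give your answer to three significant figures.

Comparing the denominator to s² + 2ζω_n s + ω_n²: ω_n = √17.9 = 4.23 rad/s, and 2ζω_n = 2.66 so ζ = 2.66/(2·4.23) = 0.314.
t_s ≈ 4/(ζω_n) = 4/(0.314·4.23) = 3.01 s.

t_s ≈ 3.01 s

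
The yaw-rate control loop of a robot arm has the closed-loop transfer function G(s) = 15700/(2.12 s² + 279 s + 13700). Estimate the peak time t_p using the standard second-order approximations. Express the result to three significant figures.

Dividing through by 2.12: denominator becomes s² + 131.6 s + 6462.
So ω_n = √6462 = 80.4 rad/s and ζ = 131.6/(2·80.4) = 0.819.
ω_d = ω_n√(1−ζ²) = 46.2 rad/s. t_p = π/ω_d = 0.0680 s.

t_p ≈ 0.0680 s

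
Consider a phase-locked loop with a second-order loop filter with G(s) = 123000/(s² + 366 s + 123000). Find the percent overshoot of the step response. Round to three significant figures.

%OS ≈ 14.6%

Matching coefficients with s² + 2ζω_n s + ω_n² gives ω_n² = 123000 ⇒ ω_n = 351 rad/s, and ζ = 366/(2ω_n) = 0.522.
Overshoot: exp(−π·0.522/√(1−0.522²)) = 0.146, i.e. 14.6%.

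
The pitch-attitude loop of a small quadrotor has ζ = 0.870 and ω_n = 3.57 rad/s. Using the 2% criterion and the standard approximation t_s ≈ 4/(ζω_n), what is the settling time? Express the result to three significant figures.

t_s ≈ 1.29 s

t_s ≈ 4/(ζω_n) = 4/(0.870 × 3.57) = 1.29 s.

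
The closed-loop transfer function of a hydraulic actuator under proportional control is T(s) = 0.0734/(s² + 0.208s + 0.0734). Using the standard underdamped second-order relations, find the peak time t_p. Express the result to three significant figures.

Comparing the denominator to s² + 2ζω_n s + ω_n²: ω_n = √0.0734 = 0.271 rad/s, and 2ζω_n = 0.208 so ζ = 0.208/(2·0.271) = 0.384.
The damped frequency ω_d = ω_n√(1−ζ²) = 0.250 rad/s. Then t_p = π/ω_d = 12.6 s.

t_p ≈ 12.6 s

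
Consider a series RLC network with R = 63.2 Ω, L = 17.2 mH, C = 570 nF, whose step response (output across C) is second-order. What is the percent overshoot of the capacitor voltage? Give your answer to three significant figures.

For a series RLC circuit (capacitor voltage as output), ω_n = 1/√(LC) = 1/√(17.2 mH · 570 nF) = 10100 rad/s.
ζ = (R/2)·√(C/L) = (63.2/2)·√(570 nF/17.2 mH) = 0.182.
%OS = 100 e^{−πζ/√(1−ζ²)} with ζ = 0.182 gives 55.9%.

%OS ≈ 55.9%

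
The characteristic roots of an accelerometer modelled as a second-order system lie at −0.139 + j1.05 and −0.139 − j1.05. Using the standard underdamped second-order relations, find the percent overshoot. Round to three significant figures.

The poles are at −σ ± jω_d with σ = 0.139 and ω_d = 1.05, so ω_n = √(σ²+ω_d²) = 1.06 rad/s and ζ = σ/ω_n = 0.131.
%OS = 100 e^{−πζ/√(1−ζ²)} with ζ = 0.131 gives 66.0%.

%OS ≈ 66.0%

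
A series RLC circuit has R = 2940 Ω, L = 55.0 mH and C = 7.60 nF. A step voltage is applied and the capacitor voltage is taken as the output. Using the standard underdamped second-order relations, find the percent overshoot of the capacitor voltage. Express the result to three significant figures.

For a series RLC circuit (capacitor voltage as output), ω_n = 1/√(LC) = 1/√(55.0 mH · 7.60 nF) = 48900 rad/s.
ζ = (R/2)·√(C/L) = (2940/2)·√(7.60 nF/55.0 mH) = 0.546.
Overshoot: exp(−π·0.546/√(1−0.546²)) = 0.129, i.e. 12.9%.

%OS ≈ 12.9%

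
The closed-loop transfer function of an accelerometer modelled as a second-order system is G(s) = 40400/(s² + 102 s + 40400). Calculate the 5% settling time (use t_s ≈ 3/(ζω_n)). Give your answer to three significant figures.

t_s ≈ 0.0588 s

Matching coefficients with s² + 2ζω_n s + ω_n² gives ω_n² = 40400 ⇒ ω_n = 201 rad/s, and ζ = 102/(2ω_n) = 0.254.
t_s ≈ 3/(ζω_n) = 3/(0.254·201) = 0.0588 s.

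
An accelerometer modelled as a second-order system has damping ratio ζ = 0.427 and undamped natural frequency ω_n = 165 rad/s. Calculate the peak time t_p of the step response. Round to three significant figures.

t_p ≈ 0.0211 s

The damped frequency is ω_d = ω_n√(1−ζ²) = 165·√(1−0.182) = 149 rad/s.
Peak time t_p = π/ω_d = π/149 = 0.0211 s.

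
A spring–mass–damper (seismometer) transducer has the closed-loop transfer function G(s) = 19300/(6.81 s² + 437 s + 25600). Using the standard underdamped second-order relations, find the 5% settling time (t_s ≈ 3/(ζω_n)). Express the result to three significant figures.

Dividing through by 6.81: denominator becomes s² + 64.17 s + 3759.
So ω_n = √3759 = 61.3 rad/s and ζ = 64.17/(2·61.3) = 0.523.
t_s ≈ 3/(ζω_n) = 0.0935 s.

t_s ≈ 0.0935 s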